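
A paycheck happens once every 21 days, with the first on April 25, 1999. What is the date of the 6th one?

The 6th occurrence is 5 intervals after the first: 5 × 21 = 105 days after April 25, 1999.
April has 30 days — 5 days to the end of April leaves 100.
May has 31 days (69 left).
June has 30 days (39 left).
July has 31 days (8 left).
8 days into August → August 8, 1999.

August 8, 1999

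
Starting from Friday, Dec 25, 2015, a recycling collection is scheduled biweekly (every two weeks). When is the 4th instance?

The 4th occurrence is 3 intervals after the first: 3 × 14 = 42 days after Dec 25, 2015.
Dec has 31 days — 6 days to the end of Dec leaves 36.
Jan has 31 days (5 left).
5 days into Feb → Feb 5, 2016.

Feb 5, 2016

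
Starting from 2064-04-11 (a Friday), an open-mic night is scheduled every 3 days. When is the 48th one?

The 48th occurrence is 47 intervals after the first: 47 × 3 = 141 days after 2064-04-11.
April has 30 days — 19 days to the end of April leaves 122.
May has 31 days (91 left).
June has 30 days (61 left).
July has 31 days (30 left).
30 days into August → 2064-08-30.

2064-08-30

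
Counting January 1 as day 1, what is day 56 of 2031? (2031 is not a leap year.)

January has 31 days (56 − 31 = 25 remain).
25 into February → February 25.

25 February 2031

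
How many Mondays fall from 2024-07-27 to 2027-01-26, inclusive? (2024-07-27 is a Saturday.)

2024-07-27 is a Saturday; the first Monday on or after it is 2024-07-29 (2 days later).
From 2024-07-29 to 2027-01-26: 155 + 365 + 365 + 26 = 911 days (rest of 2024, 2025, 2026, to 2027-01-26 in 2027).
911 ÷ 7 = 130 full weeks with remainder 1, so 130 more Mondays after the first → 131.

131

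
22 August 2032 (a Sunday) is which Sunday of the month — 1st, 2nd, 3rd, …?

4th

Day 22 falls in week ⌈22/7⌉ of the month.
Days 1–7 hold the 1st Sunday, 8–14 the 2nd, 15–21 the 3rd, 22–28 the 4th, 29–31 the 5th.
22 is in the range for the 4th.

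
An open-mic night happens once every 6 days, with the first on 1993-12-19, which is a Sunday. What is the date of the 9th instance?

The 9th occurrence is 8 intervals after the first: 8 × 6 = 48 days after 1993-12-19.
December has 31 days — 12 days to the end of December leaves 36.
January has 31 days (5 left).
5 days into February → 1994-02-05.

1994-02-05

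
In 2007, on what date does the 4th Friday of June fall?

June 22, 2007

The first Friday of June 2007 is June 1.
The 4th Friday is 3 weeks later: 1 + 21 = 22.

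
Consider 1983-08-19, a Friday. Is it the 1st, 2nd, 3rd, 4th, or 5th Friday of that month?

Day 19 falls in week ⌈19/7⌉ of the month.
Days 1–7 hold the 1st Friday, 8–14 the 2nd, 15–21 the 3rd, 22–28 the 4th, 29–31 the 5th.
19 is in the range for the 3rd.

3rd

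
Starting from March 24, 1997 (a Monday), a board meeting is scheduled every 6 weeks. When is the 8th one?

January 12, 1998

The 8th occurrence is 7 intervals after the first: 7 × 42 = 294 days after March 24, 1997.
March has 31 days — 7 days to the end of March leaves 287.
April has 30 days (257 left).
May has 31 days (226 left).
June has 30 days (196 left).
July has 31 days (165 left).
August has 31 days (134 left).
September has 30 days (104 left).
October has 31 days (73 left).
November has 30 days (43 left).
December has 31 days (12 left).
12 days into January → January 12, 1998.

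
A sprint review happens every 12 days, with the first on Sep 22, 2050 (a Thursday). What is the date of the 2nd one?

Oct 4, 2050

The 2nd occurrence is 1 interval after the first: 1 × 12 = 12 days after Sep 22, 2050.
Sep has 30 days — 8 days to the end of Sep leaves 4.
4 days into Oct → Oct 4, 2050.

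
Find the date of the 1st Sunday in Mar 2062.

Mar 2062 begins on a Wednesday, so the first Sunday is Mar 5 (4 days later).

Mar 5, 2062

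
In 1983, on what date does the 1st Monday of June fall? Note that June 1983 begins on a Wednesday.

June 6, 1983

June 1983 begins on a Wednesday, so the first Monday is June 6 (5 days later).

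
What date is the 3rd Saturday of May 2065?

The first Saturday of May 2065 is May 2.
The 3rd Saturday is 2 weeks later: 2 + 14 = 16.

16 May 2065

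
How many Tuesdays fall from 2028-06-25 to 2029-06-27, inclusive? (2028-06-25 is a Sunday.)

53

2028-06-25 is a Sunday; the first Tuesday on or after it is 2028-06-27 (2 days later).
From 2028-06-27 to 2029-06-27: 187 + 178 = 365 days (rest of 2028, to 2029-06-27 in 2029).
365 ÷ 7 = 52 full weeks with remainder 1, so 52 more Tuesdays after the first → 53.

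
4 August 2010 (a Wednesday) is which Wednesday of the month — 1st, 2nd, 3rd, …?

Day 4 falls in week ⌈4/7⌉ of the month.
Days 1–7 hold the 1st Wednesday, 8–14 the 2nd, 15–21 the 3rd, 22–28 the 4th, 29–31 the 5th.
4 is in the range for the 1st.

1st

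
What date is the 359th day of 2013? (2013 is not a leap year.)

Dec 25, 2013

Jan has 31 days (359 − 31 = 328 remain).
Feb has 28 days (328 − 28 = 300 remain).
Mar has 31 days (300 − 31 = 269 remain).
Apr has 30 days (269 − 30 = 239 remain).
May has 31 days (239 − 31 = 208 remain).
Jun has 30 days (208 − 30 = 178 remain).
Jul has 31 days (178 − 31 = 147 remain).
Aug has 31 days (147 − 31 = 116 remain).
Sep has 30 days (116 − 30 = 86 remain).
Oct has 31 days (86 − 31 = 55 remain).
Nov has 30 days (55 − 30 = 25 remain).
25 into Dec → Dec 25.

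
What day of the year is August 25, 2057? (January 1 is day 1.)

237

Days in months before August: 31 + 28 + 31 + 30 + 31 + 30 + 31 = 212.
Plus 25 days into August → day 237.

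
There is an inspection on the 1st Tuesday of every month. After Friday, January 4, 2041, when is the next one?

January 2041 starts on a Tuesday, so its 1st Tuesday is January 1, 2041.
That is not after January 4, 2041, so look at February 2041.
February 2041 starts on a Friday, so its 1st Tuesday is February 5, 2041 (4 days in).

February 5, 2041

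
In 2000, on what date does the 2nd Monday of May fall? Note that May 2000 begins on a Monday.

May 8, 2000

May 2000 begins on a Monday, so the first Monday is May 1.
The 2nd Monday is 1 weeks later: 1 + 7 = 8.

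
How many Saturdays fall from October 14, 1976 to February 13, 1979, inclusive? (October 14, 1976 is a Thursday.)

122

October 14, 1976 is a Thursday; the first Saturday on or after it is October 16, 1976 (2 days later).
From October 16, 1976 to February 13, 1979: 76 + 365 + 365 + 44 = 850 days (rest of 1976, 1977, 1978, to February 13, 1979 in 1979).
850 ÷ 7 = 121 full weeks with remainder 3, so 121 more Saturdays after the first → 122.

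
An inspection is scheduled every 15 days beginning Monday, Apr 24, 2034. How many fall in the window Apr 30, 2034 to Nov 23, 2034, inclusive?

Occurrences land 15·i days after Apr 24, 2034 for i = 0, 1, 2, …
Apr 30, 2034 is 6 days after the start; 6 ÷ 15 = 0 remainder 6; since the remainder is 6, round up to i = 1. First occurrence in the window: #2 on May 9, 2034 (1×15 = 15 days in).
Nov 23, 2034 is 213 days after the start; 213 ÷ 15 = 14 remainder 3. Last occurrence in the window: #15 on Nov 20, 2034.
Occurrences #2 through #15: 14 in total.

14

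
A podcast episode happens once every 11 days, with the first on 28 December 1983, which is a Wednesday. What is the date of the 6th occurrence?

The 6th occurrence is 5 intervals after the first: 5 × 11 = 55 days after 28 December 1983.
December has 31 days — 3 days to the end of December leaves 52.
January has 31 days (21 left).
21 days into February → 21 February 1984.

21 February 1984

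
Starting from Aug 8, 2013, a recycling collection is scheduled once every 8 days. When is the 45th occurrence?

Jul 26, 2014

The 45th occurrence is 44 intervals after the first: 44 × 8 = 352 days after Aug 8, 2013.
Aug has 31 days — 23 days to the end of Aug leaves 329.
Sep has 30 days (299 left).
Oct has 31 days (268 left).
Nov has 30 days (238 left).
Dec has 31 days (207 left).
Jan has 31 days (176 left).
Feb has 28 days (148 left).
Mar has 31 days (117 left).
Apr has 30 days (87 left).
May has 31 days (56 left).
Jun has 30 days (26 left).
26 days into Jul → Jul 26, 2014.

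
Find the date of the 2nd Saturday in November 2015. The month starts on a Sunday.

November 2015 begins on a Sunday, so the first Saturday is November 7 (6 days later).
The 2nd Saturday is 1 weeks later: 7 + 7 = 14.

November 14, 2015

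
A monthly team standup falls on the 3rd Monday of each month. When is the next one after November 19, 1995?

November 1995 starts on a Wednesday; its first Monday is the 6th, so the 3rd Monday is the 20th — November 20, 1995.
November 20, 1995 is after November 19, 1995, so that is the next one.

November 20, 1995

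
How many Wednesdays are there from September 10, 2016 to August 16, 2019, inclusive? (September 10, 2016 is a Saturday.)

153

September 10, 2016 is a Saturday; the first Wednesday on or after it is September 14, 2016 (4 days later).
From September 14, 2016 to August 16, 2019: 108 + 365 + 365 + 228 = 1066 days (rest of 2016, 2017, 2018, to August 16, 2019 in 2019).
1066 ÷ 7 = 152 full weeks with remainder 2, so 152 more Wednesdays after the first → 153.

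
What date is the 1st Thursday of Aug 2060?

The first Thursday of Aug 2060 is Aug 5.

Aug 5, 2060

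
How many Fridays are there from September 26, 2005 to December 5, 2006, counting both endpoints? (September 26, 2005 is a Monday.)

September 26, 2005 is a Monday; the first Friday on or after it is September 30, 2005 (4 days later).
From September 30, 2005 to December 5, 2006: 92 + 339 = 431 days (rest of 2005, to December 5, 2006 in 2006).
431 ÷ 7 = 61 full weeks with remainder 4, so 61 more Fridays after the first → 62.

62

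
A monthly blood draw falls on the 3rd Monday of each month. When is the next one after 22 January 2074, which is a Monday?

19 February 2074

January 2074 starts on a Monday; its first Monday is the 1st, so the 3rd Monday is the 15th — 15 January 2074.
That is not after 22 January 2074, so look at February 2074.
February 2074 starts on a Thursday; its first Monday is the 5th, so the 3rd Monday is the 19th — 19 February 2074.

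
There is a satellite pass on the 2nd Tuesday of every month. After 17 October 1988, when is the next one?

8 November 1988

October 1988 starts on a Saturday; its first Tuesday is the 4th, so the 2nd Tuesday is the 11th — 11 October 1988.
That is not after 17 October 1988, so look at November 1988.
November 1988 starts on a Tuesday; its first Tuesday is the 1st, so the 2nd Tuesday is the 8th — 8 November 1988.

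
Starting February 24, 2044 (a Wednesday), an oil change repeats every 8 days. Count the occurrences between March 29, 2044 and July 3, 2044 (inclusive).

Occurrences land 8·i days after February 24, 2044 for i = 0, 1, 2, …
March 29, 2044 is 34 days after the start; 34 ÷ 8 = 4 remainder 2; since the remainder is 2, round up to i = 5. First occurrence in the window: #6 on April 4, 2044 (5×8 = 40 days in).
July 3, 2044 is 130 days after the start; 130 ÷ 8 = 16 remainder 2. Last occurrence in the window: #17 on July 1, 2044.
Occurrences #6 through #17: 12 in total.

12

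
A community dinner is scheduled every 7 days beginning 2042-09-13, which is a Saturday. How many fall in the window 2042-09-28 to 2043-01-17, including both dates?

Occurrences land 7·i days after 2042-09-13 for i = 0, 1, 2, …
2042-09-28 is 15 days after the start; 15 ÷ 7 = 2 remainder 1; since the remainder is 1, round up to i = 3. First occurrence in the window: #4 on 2042-10-04 (3×7 = 21 days in).
2043-01-17 is 126 days after the start; 126 ÷ 7 = 18 remainder 0. Last occurrence in the window: #19 on 2043-01-17.
Occurrences #4 through #19: 16 in total.

16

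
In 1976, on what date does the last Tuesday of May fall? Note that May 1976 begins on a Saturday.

May 25, 1976

May 1976 begins on a Saturday, so the first Tuesday is May 4 (3 days later).
May 1976 has 31 days. Adding weeks: 4, 11, 18, 25 — the last one ≤ 31 is the 25th.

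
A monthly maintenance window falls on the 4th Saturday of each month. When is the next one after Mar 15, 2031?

Mar 2031 starts on a Saturday; its first Saturday is the 1st, so the 4th Saturday is the 22nd — Mar 22, 2031.
Mar 22, 2031 is after Mar 15, 2031, so that is the next one.

Mar 22, 2031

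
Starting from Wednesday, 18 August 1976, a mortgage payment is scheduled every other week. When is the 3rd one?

15 September 1976

The 3rd occurrence is 2 intervals after the first: 2 × 14 = 28 days after 18 August 1976.
August has 31 days — 13 days to the end of August leaves 15.
15 days into September → 15 September 1976.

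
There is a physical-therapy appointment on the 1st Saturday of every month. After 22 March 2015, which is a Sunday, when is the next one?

4 April 2015

March 2015 starts on a Sunday, so its 1st Saturday is 7 March 2015 (6 days in).
That is not after 22 March 2015, so look at April 2015.
April 2015 starts on a Wednesday, so its 1st Saturday is 4 April 2015 (3 days in).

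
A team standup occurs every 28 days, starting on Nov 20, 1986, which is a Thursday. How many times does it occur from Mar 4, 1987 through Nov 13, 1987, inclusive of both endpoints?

Occurrences land 28·i days after Nov 20, 1986 for i = 0, 1, 2, …
Mar 4, 1987 is 104 days after the start; 104 ÷ 28 = 3 remainder 20; since the remainder is 20, round up to i = 4. First occurrence in the window: #5 on Mar 12, 1987 (4×28 = 112 days in).
Nov 13, 1987 is 358 days after the start; 358 ÷ 28 = 12 remainder 22. Last occurrence in the window: #13 on Oct 22, 1987.
Occurrences #5 through #13: 9 in total.

9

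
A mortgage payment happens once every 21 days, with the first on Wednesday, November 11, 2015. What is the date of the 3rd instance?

December 23, 2015

The 3rd occurrence is 2 intervals after the first: 2 × 21 = 42 days after November 11, 2015.
November has 30 days — 19 days to the end of November leaves 23.
23 days into December → December 23, 2015.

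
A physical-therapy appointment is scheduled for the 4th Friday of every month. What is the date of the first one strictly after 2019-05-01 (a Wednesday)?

May 2019 starts on a Wednesday; its first Friday is the 3rd, so the 4th Friday is the 24th — 2019-05-24.
2019-05-24 is after 2019-05-01, so that is the next one.

2019-05-24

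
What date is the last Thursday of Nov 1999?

Nov 25, 1999

The first Thursday of Nov 1999 is Nov 4.
Nov 1999 has 30 days. Adding weeks: 4, 11, 18, 25 — the last one ≤ 30 is the 25th.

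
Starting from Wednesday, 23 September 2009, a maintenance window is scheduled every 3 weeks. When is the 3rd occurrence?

4 November 2009

The 3rd occurrence is 2 intervals after the first: 2 × 21 = 42 days after 23 September 2009.
September has 30 days — 7 days to the end of September leaves 35.
October has 31 days (4 left).
4 days into November → 4 November 2009.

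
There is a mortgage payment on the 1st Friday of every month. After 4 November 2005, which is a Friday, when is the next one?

2 December 2005

November 2005 starts on a Tuesday, so its 1st Friday is 4 November 2005 (3 days in).
That is not after 4 November 2005, so look at December 2005.
December 2005 starts on a Thursday, so its 1st Friday is 2 December 2005 (1 day in).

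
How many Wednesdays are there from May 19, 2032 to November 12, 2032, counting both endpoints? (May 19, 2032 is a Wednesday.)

May 19, 2032 is a Wednesday; the first Wednesday on or after it is May 19, 2032.
From May 19, 2032 to November 12, 2032: 12 + 30 + 31 + 31 + 30 + 31 + 12 = 177 days (rest of May, June, July, August, September, October, November).
177 ÷ 7 = 25 full weeks with remainder 2, so 25 more Wednesdays after the first → 26.

26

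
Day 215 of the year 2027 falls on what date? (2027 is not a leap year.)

Aug 3, 2027

Jan has 31 days (215 − 31 = 184 remain).
Feb has 28 days (184 − 28 = 156 remain).
Mar has 31 days (156 − 31 = 125 remain).
Apr has 30 days (125 − 30 = 95 remain).
May has 31 days (95 − 31 = 64 remain).
Jun has 30 days (64 − 30 = 34 remain).
Jul has 31 days (34 − 31 = 3 remain).
3 into Aug → Aug 3.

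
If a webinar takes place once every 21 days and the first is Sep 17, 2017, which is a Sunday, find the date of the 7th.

Jan 21, 2018

The 7th occurrence is 6 intervals after the first: 6 × 21 = 126 days after Sep 17, 2017.
Sep has 30 days — 13 days to the end of Sep leaves 113.
Oct has 31 days (82 left).
Nov has 30 days (52 left).
Dec has 31 days (21 left).
21 days into Jan → Jan 21, 2018.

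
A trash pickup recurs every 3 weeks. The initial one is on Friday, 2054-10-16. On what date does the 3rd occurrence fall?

The 3rd occurrence is 2 intervals after the first: 2 × 21 = 42 days after 2054-10-16.
October has 31 days — 15 days to the end of October leaves 27.
27 days into November → 2054-11-27.

2054-11-27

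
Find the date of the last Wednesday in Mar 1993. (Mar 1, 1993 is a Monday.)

Mar 31, 1993

Mar 1993 begins on a Monday, so the first Wednesday is Mar 3 (2 days later).
Mar 1993 has 31 days. Adding weeks: 3, 10, 17, 24, 31 — the last one ≤ 31 is the 31st.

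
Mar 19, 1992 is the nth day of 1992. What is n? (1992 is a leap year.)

79

Days in months before Mar: 31 + 29 = 60.
Plus 19 days into Mar → day 79.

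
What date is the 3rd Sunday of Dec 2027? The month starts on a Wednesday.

Dec 2027 begins on a Wednesday, so the first Sunday is Dec 5 (4 days later).
The 3rd Sunday is 2 weeks later: 5 + 14 = 19.

Dec 19, 2027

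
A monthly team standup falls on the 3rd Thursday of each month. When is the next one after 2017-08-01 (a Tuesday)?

August 2017 starts on a Tuesday; its first Thursday is the 3rd, so the 3rd Thursday is the 17th — 2017-08-17.
2017-08-17 is after 2017-08-01, so that is the next one.

2017-08-17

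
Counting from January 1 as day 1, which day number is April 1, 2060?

92

Days in months before April: 31 + 29 + 31 = 91.
Plus 1 day into April → day 92.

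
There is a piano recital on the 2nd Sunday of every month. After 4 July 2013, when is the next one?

July 2013 starts on a Monday; its first Sunday is the 7th, so the 2nd Sunday is the 14th — 14 July 2013.
14 July 2013 is after 4 July 2013, so that is the next one.

14 July 2013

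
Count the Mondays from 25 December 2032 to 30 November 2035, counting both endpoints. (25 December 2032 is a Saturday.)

25 December 2032 is a Saturday; the first Monday on or after it is 27 December 2032 (2 days later).
From 27 December 2032 to 30 November 2035: 4 + 365 + 365 + 334 = 1068 days (rest of 2032, 2033, 2034, to 30 November 2035 in 2035).
1068 ÷ 7 = 152 full weeks with remainder 4, so 152 more Mondays after the first → 153.

153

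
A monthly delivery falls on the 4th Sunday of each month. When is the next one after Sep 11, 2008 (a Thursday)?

Sep 28, 2008

Sep 2008 starts on a Monday; its first Sunday is the 7th, so the 4th Sunday is the 28th — Sep 28, 2008.
Sep 28, 2008 is after Sep 11, 2008, so that is the next one.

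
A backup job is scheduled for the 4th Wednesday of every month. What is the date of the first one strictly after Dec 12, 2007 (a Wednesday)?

Dec 2007 starts on a Saturday; its first Wednesday is the 5th, so the 4th Wednesday is the 26th — Dec 26, 2007.
Dec 26, 2007 is after Dec 12, 2007, so that is the next one.

Dec 26, 2007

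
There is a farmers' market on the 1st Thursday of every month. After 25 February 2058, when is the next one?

7 March 2058

February 2058 starts on a Friday, so its 1st Thursday is 7 February 2058 (6 days in).
That is not after 25 February 2058, so look at March 2058.
March 2058 starts on a Friday, so its 1st Thursday is 7 March 2058 (6 days in).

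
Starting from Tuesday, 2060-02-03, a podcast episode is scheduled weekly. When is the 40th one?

2060-11-02

The 40th occurrence is 39 intervals after the first: 39 × 7 = 273 days after 2060-02-03.
February has 29 days — 26 days to the end of February leaves 247.
March has 31 days (216 left).
April has 30 days (186 left).
May has 31 days (155 left).
June has 30 days (125 left).
July has 31 days (94 left).
August has 31 days (63 left).
September has 30 days (33 left).
October has 31 days (2 left).
2 days into November → 2060-11-02.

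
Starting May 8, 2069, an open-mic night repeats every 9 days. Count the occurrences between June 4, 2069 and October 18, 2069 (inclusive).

16

Occurrences land 9·i days after May 8, 2069 for i = 0, 1, 2, …
June 4, 2069 is 27 days after the start; 27 ÷ 9 = 3 remainder 0. First occurrence in the window: #4 on June 4, 2069 (3×9 = 27 days in).
October 18, 2069 is 163 days after the start; 163 ÷ 9 = 18 remainder 1. Last occurrence in the window: #19 on October 17, 2069.
Occurrences #4 through #19: 16 in total.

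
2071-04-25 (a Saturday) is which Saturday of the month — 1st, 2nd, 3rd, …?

4th

Day 25 falls in week ⌈25/7⌉ of the month.
Days 1–7 hold the 1st Saturday, 8–14 the 2nd, 15–21 the 3rd, 22–28 the 4th, 29–31 the 5th.
25 is in the range for the 4th.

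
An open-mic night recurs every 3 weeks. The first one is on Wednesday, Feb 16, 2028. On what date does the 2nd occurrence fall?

Mar 8, 2028

The 2nd occurrence is 1 interval after the first: 1 × 21 = 21 days after Feb 16, 2028.
Feb has 29 days — 13 days to the end of Feb leaves 8.
8 days into Mar → Mar 8, 2028.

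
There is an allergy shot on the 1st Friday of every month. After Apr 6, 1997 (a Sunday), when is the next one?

May 2, 1997

Apr 1997 starts on a Tuesday, so its 1st Friday is Apr 4, 1997 (3 days in).
That is not after Apr 6, 1997, so look at May 1997.
May 1997 starts on a Thursday, so its 1st Friday is May 2, 1997 (1 day in).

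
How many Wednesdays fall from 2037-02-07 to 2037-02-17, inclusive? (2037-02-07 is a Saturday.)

1

2037-02-07 is a Saturday; the first Wednesday on or after it is 2037-02-11 (4 days later).
From 2037-02-11 to 2037-02-17 is 17 − 11 = 6 days.
6 ÷ 7 = 0 full weeks with remainder 6, so 0 more Wednesdays after the first → 1.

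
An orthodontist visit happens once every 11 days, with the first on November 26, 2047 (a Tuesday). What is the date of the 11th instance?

March 15, 2048

The 11th occurrence is 10 intervals after the first: 10 × 11 = 110 days after November 26, 2047.
November has 30 days — 4 days to the end of November leaves 106.
December has 31 days (75 left).
January has 31 days (44 left).
February has 29 days (15 left).
15 days into March → March 15, 2048.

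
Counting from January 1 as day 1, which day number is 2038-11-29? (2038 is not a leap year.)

333

Days in months before November: 31 + 28 + 31 + 30 + 31 + 30 + 31 + 31 + 30 + 31 = 304.
Plus 29 days into November → day 333.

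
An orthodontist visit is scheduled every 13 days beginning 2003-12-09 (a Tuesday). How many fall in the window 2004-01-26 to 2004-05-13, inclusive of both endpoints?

9

Occurrences land 13·i days after 2003-12-09 for i = 0, 1, 2, …
2004-01-26 is 48 days after the start; 48 ÷ 13 = 3 remainder 9; since the remainder is 9, round up to i = 4. First occurrence in the window: #5 on 2004-01-30 (4×13 = 52 days in).
2004-05-13 is 156 days after the start; 156 ÷ 13 = 12 remainder 0. Last occurrence in the window: #13 on 2004-05-13.
Occurrences #5 through #13: 9 in total.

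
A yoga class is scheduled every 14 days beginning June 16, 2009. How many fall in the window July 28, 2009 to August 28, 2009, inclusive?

Occurrences land 14·i days after June 16, 2009 for i = 0, 1, 2, …
July 28, 2009 is 42 days after the start; 42 ÷ 14 = 3 remainder 0. First occurrence in the window: #4 on July 28, 2009 (3×14 = 42 days in).
August 28, 2009 is 73 days after the start; 73 ÷ 14 = 5 remainder 3. Last occurrence in the window: #6 on August 25, 2009.
Occurrences #4 through #6: 3 in total.

3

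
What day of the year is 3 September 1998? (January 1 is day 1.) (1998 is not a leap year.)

Days in months before September: 31 + 28 + 31 + 30 + 31 + 30 + 31 + 31 = 243.
Plus 3 days into September → day 246.

246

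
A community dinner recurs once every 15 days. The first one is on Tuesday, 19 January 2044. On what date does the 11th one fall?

17 June 2044

The 11th occurrence is 10 intervals after the first: 10 × 15 = 150 days after 19 January 2044.
January has 31 days — 12 days to the end of January leaves 138.
February has 29 days (109 left).
March has 31 days (78 left).
April has 30 days (48 left).
May has 31 days (17 left).
17 days into June → 17 June 2044.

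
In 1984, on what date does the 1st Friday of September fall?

The first Friday of September 1984 is September 7.

7 September 1984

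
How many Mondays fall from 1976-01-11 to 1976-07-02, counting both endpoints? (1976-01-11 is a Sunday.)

25

1976-01-11 is a Sunday; the first Monday on or after it is 1976-01-12 (1 day later).
From 1976-01-12 to 1976-07-02: 19 + 29 + 31 + 30 + 31 + 30 + 2 = 172 days (rest of January, February, March, April, May, June, July).
172 ÷ 7 = 24 full weeks with remainder 4, so 24 more Mondays after the first → 25.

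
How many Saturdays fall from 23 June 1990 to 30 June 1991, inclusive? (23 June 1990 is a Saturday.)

54

23 June 1990 is a Saturday; the first Saturday on or after it is 23 June 1990.
From 23 June 1990 to 30 June 1991: 191 + 181 = 372 days (rest of 1990, to 30 June 1991 in 1991).
372 ÷ 7 = 53 full weeks with remainder 1, so 53 more Saturdays after the first → 54.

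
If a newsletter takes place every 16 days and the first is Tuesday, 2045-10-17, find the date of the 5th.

The 5th occurrence is 4 intervals after the first: 4 × 16 = 64 days after 2045-10-17.
October has 31 days — 14 days to the end of October leaves 50.
November has 30 days (20 left).
20 days into December → 2045-12-20.

2045-12-20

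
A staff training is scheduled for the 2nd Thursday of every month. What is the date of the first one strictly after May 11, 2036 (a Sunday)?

June 12, 2036

May 2036 starts on a Thursday; its first Thursday is the 1st, so the 2nd Thursday is the 8th — May 8, 2036.
That is not after May 11, 2036, so look at June 2036.
June 2036 starts on a Sunday; its first Thursday is the 5th, so the 2nd Thursday is the 12th — June 12, 2036.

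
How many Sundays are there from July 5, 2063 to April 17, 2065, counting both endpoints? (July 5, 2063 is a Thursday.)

July 5, 2063 is a Thursday; the first Sunday on or after it is July 8, 2063 (3 days later).
From July 8, 2063 to April 17, 2065: 176 + 366 + 107 = 649 days (rest of 2063, 2064, to April 17, 2065 in 2065).
649 ÷ 7 = 92 full weeks with remainder 5, so 92 more Sundays after the first → 93.

93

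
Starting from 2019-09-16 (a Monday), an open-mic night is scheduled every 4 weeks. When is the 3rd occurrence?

2019-11-11

The 3rd occurrence is 2 intervals after the first: 2 × 28 = 56 days after 2019-09-16.
September has 30 days — 14 days to the end of September leaves 42.
October has 31 days (11 left).
11 days into November → 2019-11-11.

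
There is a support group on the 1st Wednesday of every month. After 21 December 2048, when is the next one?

6 January 2049

December 2048 starts on a Tuesday, so its 1st Wednesday is 2 December 2048 (1 day in).
That is not after 21 December 2048, so look at January 2049.
January 2049 starts on a Friday, so its 1st Wednesday is 6 January 2049 (5 days in).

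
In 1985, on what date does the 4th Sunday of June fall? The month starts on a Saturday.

June 23, 1985

June 1985 begins on a Saturday, so the first Sunday is June 2 (1 day later).
The 4th Sunday is 3 weeks later: 2 + 21 = 23.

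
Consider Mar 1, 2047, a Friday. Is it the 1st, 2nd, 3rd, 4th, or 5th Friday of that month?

Day 1 falls in week ⌈1/7⌉ of the month.
Days 1–7 hold the 1st Friday, 8–14 the 2nd, 15–21 the 3rd, 22–28 the 4th, 29–31 the 5th.
1 is in the range for the 1st.

1st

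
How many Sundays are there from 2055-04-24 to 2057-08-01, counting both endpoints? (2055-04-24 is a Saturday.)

2055-04-24 is a Saturday; the first Sunday on or after it is 2055-04-25 (1 day later).
From 2055-04-25 to 2057-08-01: 250 + 366 + 213 = 829 days (rest of 2055, 2056, to 2057-08-01 in 2057).
829 ÷ 7 = 118 full weeks with remainder 3, so 118 more Sundays after the first → 119.

119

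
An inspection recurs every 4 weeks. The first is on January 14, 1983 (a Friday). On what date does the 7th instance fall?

July 1, 1983

The 7th occurrence is 6 intervals after the first: 6 × 28 = 168 days after January 14, 1983.
January has 31 days — 17 days to the end of January leaves 151.
February has 28 days (123 left).
March has 31 days (92 left).
April has 30 days (62 left).
May has 31 days (31 left).
June has 30 days (1 left).
1 day into July → July 1, 1983.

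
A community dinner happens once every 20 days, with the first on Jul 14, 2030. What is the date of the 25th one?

Nov 6, 2031

The 25th occurrence is 24 intervals after the first: 24 × 20 = 480 days after Jul 14, 2030.
Jul has 31 days — 17 days to the end of Jul leaves 463.
From end of Jul to end of 2030 is 153 days (310 left).
Jan has 31 days (279 left).
Feb has 28 days (251 left).
Mar has 31 days (220 left).
Apr has 30 days (190 left).
May has 31 days (159 left).
Jun has 30 days (129 left).
Jul has 31 days (98 left).
Aug has 31 days (67 left).
Sep has 30 days (37 left).
Oct has 31 days (6 left).
6 days into Nov → Nov 6, 2031.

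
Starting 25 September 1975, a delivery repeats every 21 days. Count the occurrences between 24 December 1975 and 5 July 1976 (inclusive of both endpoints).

9

Occurrences land 21·i days after 25 September 1975 for i = 0, 1, 2, …
24 December 1975 is 90 days after the start; 90 ÷ 21 = 4 remainder 6; since the remainder is 6, round up to i = 5. First occurrence in the window: #6 on 8 January 1976 (5×21 = 105 days in).
5 July 1976 is 284 days after the start; 284 ÷ 21 = 13 remainder 11. Last occurrence in the window: #14 on 24 June 1976.
Occurrences #6 through #14: 9 in total.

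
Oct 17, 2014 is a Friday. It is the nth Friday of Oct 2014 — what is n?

3rd

Day 17 falls in week ⌈17/7⌉ of the month.
Days 1–7 hold the 1st Friday, 8–14 the 2nd, 15–21 the 3rd, 22–28 the 4th, 29–31 the 5th.
17 is in the range for the 3rd.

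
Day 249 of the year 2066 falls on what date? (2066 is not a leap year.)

January has 31 days (249 − 31 = 218 remain).
February has 28 days (218 − 28 = 190 remain).
March has 31 days (190 − 31 = 159 remain).
April has 30 days (159 − 30 = 129 remain).
May has 31 days (129 − 31 = 98 remain).
June has 30 days (98 − 30 = 68 remain).
July has 31 days (68 − 31 = 37 remain).
August has 31 days (37 − 31 = 6 remain).
6 into September → September 6.

6 September 2066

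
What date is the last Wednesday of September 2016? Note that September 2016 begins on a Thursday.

September 28, 2016

September 2016 begins on a Thursday, so the first Wednesday is September 7 (6 days later).
September 2016 has 30 days. Adding weeks: 7, 14, 21, 28 — the last one ≤ 30 is the 28th.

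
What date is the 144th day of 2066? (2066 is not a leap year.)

May 24, 2066

Jan has 31 days (144 − 31 = 113 remain).
Feb has 28 days (113 − 28 = 85 remain).
Mar has 31 days (85 − 31 = 54 remain).
Apr has 30 days (54 − 30 = 24 remain).
24 into May → May 24.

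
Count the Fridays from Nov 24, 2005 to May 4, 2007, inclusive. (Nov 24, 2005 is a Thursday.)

76

Nov 24, 2005 is a Thursday; the first Friday on or after it is Nov 25, 2005 (1 day later).
From Nov 25, 2005 to May 4, 2007: 36 + 365 + 124 = 525 days (rest of 2005, 2006, to May 4, 2007 in 2007).
525 ÷ 7 = 75 full weeks with remainder 0, so 75 more Fridays after the first → 76.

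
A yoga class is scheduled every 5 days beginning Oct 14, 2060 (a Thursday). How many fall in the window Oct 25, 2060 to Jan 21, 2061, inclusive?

17

Occurrences land 5·i days after Oct 14, 2060 for i = 0, 1, 2, …
Oct 25, 2060 is 11 days after the start; 11 ÷ 5 = 2 remainder 1; since the remainder is 1, round up to i = 3. First occurrence in the window: #4 on Oct 29, 2060 (3×5 = 15 days in).
Jan 21, 2061 is 99 days after the start; 99 ÷ 5 = 19 remainder 4. Last occurrence in the window: #20 on Jan 17, 2061.
Occurrences #4 through #20: 17 in total.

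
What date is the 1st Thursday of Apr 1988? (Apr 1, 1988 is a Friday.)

Apr 1988 begins on a Friday, so the first Thursday is Apr 7 (6 days later).

Apr 7, 1988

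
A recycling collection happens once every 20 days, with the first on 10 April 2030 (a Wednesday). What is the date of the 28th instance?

The 28th occurrence is 27 intervals after the first: 27 × 20 = 540 days after 10 April 2030.
April has 30 days — 20 days to the end of April leaves 520.
From end of April to end of 2030 is 245 days (275 left).
January has 31 days (244 left).
February has 28 days (216 left).
March has 31 days (185 left).
April has 30 days (155 left).
May has 31 days (124 left).
June has 30 days (94 left).
July has 31 days (63 left).
August has 31 days (32 left).
September has 30 days (2 left).
2 days into October → 2 October 2031.

2 October 2031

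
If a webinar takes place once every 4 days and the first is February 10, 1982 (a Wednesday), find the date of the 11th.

The 11th occurrence is 10 intervals after the first: 10 × 4 = 40 days after February 10, 1982.
February has 28 days — 18 days to the end of February leaves 22.
22 days into March → March 22, 1982.

March 22, 1982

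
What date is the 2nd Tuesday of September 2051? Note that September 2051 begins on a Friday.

2051-09-12

September 2051 begins on a Friday, so the first Tuesday is September 5 (4 days later).
The 2nd Tuesday is 1 weeks later: 5 + 7 = 12.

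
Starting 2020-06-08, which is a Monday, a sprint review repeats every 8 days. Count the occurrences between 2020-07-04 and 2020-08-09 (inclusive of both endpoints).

4

Occurrences land 8·i days after 2020-06-08 for i = 0, 1, 2, …
2020-07-04 is 26 days after the start; 26 ÷ 8 = 3 remainder 2; since the remainder is 2, round up to i = 4. First occurrence in the window: #5 on 2020-07-10 (4×8 = 32 days in).
2020-08-09 is 62 days after the start; 62 ÷ 8 = 7 remainder 6. Last occurrence in the window: #8 on 2020-08-03.
Occurrences #5 through #8: 4 in total.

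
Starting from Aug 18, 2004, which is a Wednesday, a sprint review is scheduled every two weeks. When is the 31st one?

The 31st occurrence is 30 intervals after the first: 30 × 14 = 420 days after Aug 18, 2004.
Aug has 31 days — 13 days to the end of Aug leaves 407.
From end of Aug to end of 2004 is 122 days (285 left).
Jan has 31 days (254 left).
Feb has 28 days (226 left).
Mar has 31 days (195 left).
Apr has 30 days (165 left).
May has 31 days (134 left).
Jun has 30 days (104 left).
Jul has 31 days (73 left).
Aug has 31 days (42 left).
Sep has 30 days (12 left).
12 days into Oct → Oct 12, 2005.

Oct 12, 2005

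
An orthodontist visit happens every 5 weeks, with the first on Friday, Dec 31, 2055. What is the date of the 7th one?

The 7th occurrence is 6 intervals after the first: 6 × 35 = 210 days after Dec 31, 2055.
Dec has 31 days — 0 days to the end of Dec leaves 210.
Jan has 31 days (179 left).
Feb has 29 days (150 left).
Mar has 31 days (119 left).
Apr has 30 days (89 left).
May has 31 days (58 left).
Jun has 30 days (28 left).
28 days into Jul → Jul 28, 2056.

Jul 28, 2056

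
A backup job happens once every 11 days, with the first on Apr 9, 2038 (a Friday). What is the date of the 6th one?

Jun 3, 2038

The 6th occurrence is 5 intervals after the first: 5 × 11 = 55 days after Apr 9, 2038.
Apr has 30 days — 21 days to the end of Apr leaves 34.
May has 31 days (3 left).
3 days into Jun → Jun 3, 2038.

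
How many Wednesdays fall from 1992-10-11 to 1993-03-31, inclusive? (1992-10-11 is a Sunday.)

25

1992-10-11 is a Sunday; the first Wednesday on or after it is 1992-10-14 (3 days later).
From 1992-10-14 to 1993-03-31: 17 + 30 + 31 + 31 + 28 + 31 = 168 days (rest of October, November, December, January, February, March).
168 ÷ 7 = 24 full weeks with remainder 0, so 24 more Wednesdays after the first → 25.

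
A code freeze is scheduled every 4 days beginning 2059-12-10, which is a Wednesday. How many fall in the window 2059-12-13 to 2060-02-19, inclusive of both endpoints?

17

Occurrences land 4·i days after 2059-12-10 for i = 0, 1, 2, …
2059-12-13 is 3 days after the start; 3 ÷ 4 = 0 remainder 3; since the remainder is 3, round up to i = 1. First occurrence in the window: #2 on 2059-12-14 (1×4 = 4 days in).
2060-02-19 is 71 days after the start; 71 ÷ 4 = 17 remainder 3. Last occurrence in the window: #18 on 2060-02-16.
Occurrences #2 through #18: 17 in total.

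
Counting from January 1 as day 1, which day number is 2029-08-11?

Days in months before August: 31 + 28 + 31 + 30 + 31 + 30 + 31 = 212.
Plus 11 days into August → day 223.

223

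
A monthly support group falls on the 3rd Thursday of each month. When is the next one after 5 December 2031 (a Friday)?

December 2031 starts on a Monday; its first Thursday is the 4th, so the 3rd Thursday is the 18th — 18 December 2031.
18 December 2031 is after 5 December 2031, so that is the next one.

18 December 2031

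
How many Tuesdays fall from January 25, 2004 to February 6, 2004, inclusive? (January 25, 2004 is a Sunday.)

2

January 25, 2004 is a Sunday; the first Tuesday on or after it is January 27, 2004 (2 days later).
From January 27, 2004 to February 6, 2004: 4 + 6 = 10 days (rest of January, February).
10 ÷ 7 = 1 full weeks with remainder 3, so 1 more Tuesdays after the first → 2.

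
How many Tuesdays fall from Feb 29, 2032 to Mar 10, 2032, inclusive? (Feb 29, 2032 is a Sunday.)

2

Feb 29, 2032 is a Sunday; the first Tuesday on or after it is Mar 2, 2032 (2 days later).
From Mar 2, 2032 to Mar 10, 2032 is 10 − 2 = 8 days.
8 ÷ 7 = 1 full weeks with remainder 1, so 1 more Tuesdays after the first → 2.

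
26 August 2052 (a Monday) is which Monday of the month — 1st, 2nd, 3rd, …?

Day 26 falls in week ⌈26/7⌉ of the month.
Days 1–7 hold the 1st Monday, 8–14 the 2nd, 15–21 the 3rd, 22–28 the 4th, 29–31 the 5th.
26 is in the range for the 4th.

4th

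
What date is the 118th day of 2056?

27 April 2056

January has 31 days (118 − 31 = 87 remain).
February has 29 days (87 − 29 = 58 remain).
March has 31 days (58 − 31 = 27 remain).
27 into April → April 27.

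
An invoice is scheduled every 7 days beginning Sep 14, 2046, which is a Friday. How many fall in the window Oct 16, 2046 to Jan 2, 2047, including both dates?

11

Occurrences land 7·i days after Sep 14, 2046 for i = 0, 1, 2, …
Oct 16, 2046 is 32 days after the start; 32 ÷ 7 = 4 remainder 4; since the remainder is 4, round up to i = 5. First occurrence in the window: #6 on Oct 19, 2046 (5×7 = 35 days in).
Jan 2, 2047 is 110 days after the start; 110 ÷ 7 = 15 remainder 5. Last occurrence in the window: #16 on Dec 28, 2046.
Occurrences #6 through #16: 11 in total.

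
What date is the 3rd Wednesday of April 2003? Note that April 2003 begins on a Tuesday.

April 2003 begins on a Tuesday, so the first Wednesday is April 2 (1 day later).
The 3rd Wednesday is 2 weeks later: 2 + 14 = 16.

April 16, 2003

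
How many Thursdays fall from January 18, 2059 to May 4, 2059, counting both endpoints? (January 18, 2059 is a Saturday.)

15

January 18, 2059 is a Saturday; the first Thursday on or after it is January 23, 2059 (5 days later).
From January 23, 2059 to May 4, 2059: 8 + 28 + 31 + 30 + 4 = 101 days (rest of January, February, March, April, May).
101 ÷ 7 = 14 full weeks with remainder 3, so 14 more Thursdays after the first → 15.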